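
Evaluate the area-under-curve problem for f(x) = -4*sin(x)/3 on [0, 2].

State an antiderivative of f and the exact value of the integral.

An antiderivative F(x) passes only if d/dx[F] lands on f(x) exactly.
F(x) = 4*cos(x)/3 is an antiderivative of f.
Check: d/dx[4*cos(x)/3] = -4*sin(x)/3 = f(x).
F(2) = 4*cos(2)/3; F(0) = 4/3.
Integral = F(2) - F(0) = -4/3 + 4*cos(2)/3.

Antiderivative: F(x) = 4*cos(x)/3; value = -4/3 + 4*cos(2)/3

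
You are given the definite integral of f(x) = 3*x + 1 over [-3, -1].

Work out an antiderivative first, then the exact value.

Antiderivative: F(x) = 3*x**2/2 + x; value = -10

Since d/dx undoes antidifferentiation here, F'(x) = f(x) is required of F(x).
F(x) = 3*x**2/2 + x is an antiderivative of f.
Check: d/dx[3*x**2/2 + x] = 3*x + 1 = f(x).
F(-1) = 1/2; F(-3) = 21/2.
Integral = F(-1) - F(-3) = -10.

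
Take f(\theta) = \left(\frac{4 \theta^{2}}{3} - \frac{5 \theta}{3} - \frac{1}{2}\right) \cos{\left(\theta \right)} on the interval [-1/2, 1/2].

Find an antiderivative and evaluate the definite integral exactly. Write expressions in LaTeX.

Antiderivative: F(\theta) = \frac{4 \theta^{2} \sin{\left(\theta \right)}}{3} - \frac{5 \theta \sin{\left(\theta \right)}}{3} + \frac{8 \theta \cos{\left(\theta \right)}}{3} - \frac{19 \sin{\left(\theta \right)}}{6} - \frac{5 \cos{\left(\theta \right)}}{3}; value = - \frac{17 \sin{\left(\frac{1}{2} \right)}}{3} + \frac{8 \cos{\left(\frac{1}{2} \right)}}{3}

A first test for any F(\theta): its \theta-derivative must equal f(\theta) identically.
F(\theta) = \frac{4 \theta^{2} \sin{\left(\theta \right)}}{3} - \frac{5 \theta \sin{\left(\theta \right)}}{3} + \frac{8 \theta \cos{\left(\theta \right)}}{3} - \frac{19 \sin{\left(\theta \right)}}{6} - \frac{5 \cos{\left(\theta \right)}}{3} is an antiderivative of f.
Check: d/d\theta[\frac{4 \theta^{2} \sin{\left(\theta \right)}}{3} - \frac{5 \theta \sin{\left(\theta \right)}}{3} + \frac{8 \theta \cos{\left(\theta \right)}}{3} - \frac{19 \sin{\left(\theta \right)}}{6} - \frac{5 \cos{\left(\theta \right)}}{3}] = \frac{4 \theta^{2} \cos{\left(\theta \right)}}{3} - \frac{5 \theta \cos{\left(\theta \right)}}{3} - \frac{\cos{\left(\theta \right)}}{2}, which equals f(\theta).
F(1/2) = - \frac{11 \sin{\left(\frac{1}{2} \right)}}{3} - \frac{\cos{\left(\frac{1}{2} \right)}}{3}; F(-1/2) = - 3 \cos{\left(\frac{1}{2} \right)} + 2 \sin{\left(\frac{1}{2} \right)}.
Integral = F(1/2) - F(-1/2) = - \frac{17 \sin{\left(\frac{1}{2} \right)}}{3} + \frac{8 \cos{\left(\frac{1}{2} \right)}}{3}.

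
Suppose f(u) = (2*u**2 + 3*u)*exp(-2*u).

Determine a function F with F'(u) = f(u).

f has the shape v'r + vr' for v = -u**2 - 5*u/2 - 5/4 and r = exp(-2*u) — it is the derivative of the product v*r.
Check: d/du[-(4*u**2 + 10*u + 5)*exp(-2*u)/4] = (2*u**2 + 3*u)*exp(-2*u) = f(u).

An antiderivative is F(u) = -(4*u**2 + 10*u + 5)*exp(-2*u)/4.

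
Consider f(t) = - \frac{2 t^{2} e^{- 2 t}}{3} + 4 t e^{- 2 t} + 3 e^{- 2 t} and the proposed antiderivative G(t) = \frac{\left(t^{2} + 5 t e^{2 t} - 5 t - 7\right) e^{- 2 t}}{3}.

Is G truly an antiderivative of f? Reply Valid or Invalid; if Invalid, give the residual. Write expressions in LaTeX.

d/dt[G] = \frac{\left(- 2 t^{2} + 12 t + 5 e^{2 t} + 9\right) e^{- 2 t}}{3}
d/dt[G] - f(t) = \frac{5}{3} != 0.

Invalid: d/dt[G] - f = \frac{5}{3}, which is not 0.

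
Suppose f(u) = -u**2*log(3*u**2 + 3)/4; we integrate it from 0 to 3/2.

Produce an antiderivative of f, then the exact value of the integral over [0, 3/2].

Differentiate the proposed F(u) back; it has to land on f(u) exactly.
F(u) = -u**3*log(3*u**2 + 3)/12 + u**3/18 - u/6 + atan(u)/6 is an antiderivative of f.
Check: d/du[-u**3*log(3*u**2 + 3)/12 + u**3/18 - u/6 + atan(u)/6] = -u**2*log(u**2 + 1)/4 - u**2*log(3)/4, which equals f(u).
F(3/2) = -9*log(39/4)/32 - 1/16 + atan(3/2)/6; F(0) = 0.
Integral = F(3/2) - F(0) = -9*log(39/4)/32 - 1/16 + atan(3/2)/6.

Antiderivative: F(u) = -u**3*log(3*u**2 + 3)/12 + u**3/18 - u/6 + atan(u)/6; value = -9*log(39/4)/32 - 1/16 + atan(3/2)/6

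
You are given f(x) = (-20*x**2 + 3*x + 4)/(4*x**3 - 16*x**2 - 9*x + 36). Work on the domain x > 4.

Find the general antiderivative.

Factor the denominator ((x - 4)*(2*x - 3)*(2*x + 3)) and decompose: f = -91/(66*(2*x + 3)) + 73/(30*(2*x - 3)) - 304/(55*(x - 4)); each piece integrates to a log, atan, or power term.
Check: d/dx[-(3648*log(x - 4) - 803*log(x - 3/2) + 455*log(x + 3/2))/660] = (-20*x**2 + 3*x + 4)/(4*x**3 - 16*x**2 - 9*x + 36) = f(x).

F(x) = -(3648*log(x - 4) - 803*log(x - 3/2) + 455*log(x + 3/2))/660 + C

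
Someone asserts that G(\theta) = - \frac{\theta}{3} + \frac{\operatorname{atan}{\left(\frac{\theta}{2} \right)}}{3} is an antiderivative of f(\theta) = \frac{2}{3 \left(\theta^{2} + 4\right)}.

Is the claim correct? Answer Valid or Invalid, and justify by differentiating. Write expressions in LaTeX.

Invalid: d/d\theta[G] - f = - \frac{1}{3}, which is not 0.

d/d\theta[G] = \frac{- \theta^{2} - 2}{3 \theta^{2} + 12}
d/d\theta[G] - f(\theta) = - \frac{1}{3} != 0.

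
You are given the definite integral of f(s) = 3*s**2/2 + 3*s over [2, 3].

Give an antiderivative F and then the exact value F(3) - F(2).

Integrate term by term and add the pieces.
F(s) = s**2*(s + 3)/2 is an antiderivative of f.
Check: d/ds[s**2*(s + 3)/2] = 3*s**2/2 + 3*s = f(s).
F(3) = 27; F(2) = 10.
Integral = F(3) - F(2) = 17.

Antiderivative: F(s) = s**2*(s + 3)/2; value = 17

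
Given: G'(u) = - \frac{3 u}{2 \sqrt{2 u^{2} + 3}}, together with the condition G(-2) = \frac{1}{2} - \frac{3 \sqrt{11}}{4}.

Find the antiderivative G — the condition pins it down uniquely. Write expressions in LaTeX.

G(u) = \frac{2 - 3 \sqrt{2 u^{2} + 3}}{4}

G'(u) matches the chain-rule pattern g'(h)*h' with inner function h(u) = 2 u^{2} + 3; substituting w = h(u) collapses the integral.
A general antiderivative is - \frac{3 \sqrt{2 u^{2} + 3}}{4} + C.
The condition gives C = \frac{1}{2} - \frac{3 \sqrt{11}}{4} - (- \frac{3 \sqrt{11}}{4}) = \frac{1}{2}.
So G(u) = \frac{2 - 3 \sqrt{2 u^{2} + 3}}{4}.
Check: d/du[\frac{2 - 3 \sqrt{2 u^{2} + 3}}{4}] = - \frac{3 u}{2 \sqrt{2 u^{2} + 3}} = G'(u).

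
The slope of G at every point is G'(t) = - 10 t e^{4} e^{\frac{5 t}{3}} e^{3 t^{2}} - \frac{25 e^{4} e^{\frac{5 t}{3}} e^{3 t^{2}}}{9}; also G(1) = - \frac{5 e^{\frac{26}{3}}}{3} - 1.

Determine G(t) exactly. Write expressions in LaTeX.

G(t) = - \frac{5 e^{4} e^{\frac{5 t}{3}} e^{3 t^{2}}}{3} - 1

The substitution u = 3 t^{2} + \frac{5 t}{3} + 4 works: G'(t) is exactly (dG/du)*(du/dt) for that inner function.
A general antiderivative is - \frac{5 e^{3 t^{2} + \frac{5 t}{3} + 4}}{3} + C.
The condition gives C = - \frac{5 e^{\frac{26}{3}}}{3} - 1 - (- \frac{5 e^{\frac{26}{3}}}{3}) = -1.
So G(t) = - \frac{5 e^{4} e^{\frac{5 t}{3}} e^{3 t^{2}}}{3} - 1.
Check: d/dt[- \frac{5 e^{4} e^{\frac{5 t}{3}} e^{3 t^{2}}}{3} - 1] = - 10 t e^{4} e^{\frac{5 t}{3}} e^{3 t^{2}} - \frac{25 e^{4} e^{\frac{5 t}{3}} e^{3 t^{2}}}{9} = G'(t).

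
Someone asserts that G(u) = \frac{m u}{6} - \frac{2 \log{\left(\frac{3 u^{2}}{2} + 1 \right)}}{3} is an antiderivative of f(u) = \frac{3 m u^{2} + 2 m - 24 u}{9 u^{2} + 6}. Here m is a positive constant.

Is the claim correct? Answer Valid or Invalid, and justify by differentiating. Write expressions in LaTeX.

Invalid: d/du[G] - f = \frac{- 3 m u^{2} - 2 m + 24 u}{18 u^{2} + 12}, which is not 0.

d/du[G] = \frac{3 m u^{2} + 2 m - 24 u}{18 u^{2} + 12}
d/du[G] - f(u) = \frac{- 3 m u^{2} - 2 m + 24 u}{18 u^{2} + 12} != 0.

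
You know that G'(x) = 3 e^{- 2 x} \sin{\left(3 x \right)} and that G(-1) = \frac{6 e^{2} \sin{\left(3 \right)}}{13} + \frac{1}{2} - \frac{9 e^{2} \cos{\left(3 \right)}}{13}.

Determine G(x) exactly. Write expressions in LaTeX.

A first test for any G(x): its x-derivative must equal the given G'(x).
A general antiderivative is - \frac{6 e^{- 2 x} \sin{\left(3 x \right)}}{13} - \frac{9 e^{- 2 x} \cos{\left(3 x \right)}}{13} + C.
The condition gives C = \frac{6 e^{2} \sin{\left(3 \right)}}{13} + \frac{1}{2} - \frac{9 e^{2} \cos{\left(3 \right)}}{13} - (\frac{6 e^{2} \sin{\left(3 \right)}}{13} - \frac{9 e^{2} \cos{\left(3 \right)}}{13}) = \frac{1}{2}.
So G(x) = \frac{1}{2} - \frac{6 e^{- 2 x} \sin{\left(3 x \right)}}{13} - \frac{9 e^{- 2 x} \cos{\left(3 x \right)}}{13}.
Check: d/dx[\frac{1}{2} - \frac{6 e^{- 2 x} \sin{\left(3 x \right)}}{13} - \frac{9 e^{- 2 x} \cos{\left(3 x \right)}}{13}] = 3 e^{- 2 x} \sin{\left(3 x \right)} = G'(x).

G(x) = \frac{1}{2} - \frac{6 e^{- 2 x} \sin{\left(3 x \right)}}{13} - \frac{9 e^{- 2 x} \cos{\left(3 x \right)}}{13}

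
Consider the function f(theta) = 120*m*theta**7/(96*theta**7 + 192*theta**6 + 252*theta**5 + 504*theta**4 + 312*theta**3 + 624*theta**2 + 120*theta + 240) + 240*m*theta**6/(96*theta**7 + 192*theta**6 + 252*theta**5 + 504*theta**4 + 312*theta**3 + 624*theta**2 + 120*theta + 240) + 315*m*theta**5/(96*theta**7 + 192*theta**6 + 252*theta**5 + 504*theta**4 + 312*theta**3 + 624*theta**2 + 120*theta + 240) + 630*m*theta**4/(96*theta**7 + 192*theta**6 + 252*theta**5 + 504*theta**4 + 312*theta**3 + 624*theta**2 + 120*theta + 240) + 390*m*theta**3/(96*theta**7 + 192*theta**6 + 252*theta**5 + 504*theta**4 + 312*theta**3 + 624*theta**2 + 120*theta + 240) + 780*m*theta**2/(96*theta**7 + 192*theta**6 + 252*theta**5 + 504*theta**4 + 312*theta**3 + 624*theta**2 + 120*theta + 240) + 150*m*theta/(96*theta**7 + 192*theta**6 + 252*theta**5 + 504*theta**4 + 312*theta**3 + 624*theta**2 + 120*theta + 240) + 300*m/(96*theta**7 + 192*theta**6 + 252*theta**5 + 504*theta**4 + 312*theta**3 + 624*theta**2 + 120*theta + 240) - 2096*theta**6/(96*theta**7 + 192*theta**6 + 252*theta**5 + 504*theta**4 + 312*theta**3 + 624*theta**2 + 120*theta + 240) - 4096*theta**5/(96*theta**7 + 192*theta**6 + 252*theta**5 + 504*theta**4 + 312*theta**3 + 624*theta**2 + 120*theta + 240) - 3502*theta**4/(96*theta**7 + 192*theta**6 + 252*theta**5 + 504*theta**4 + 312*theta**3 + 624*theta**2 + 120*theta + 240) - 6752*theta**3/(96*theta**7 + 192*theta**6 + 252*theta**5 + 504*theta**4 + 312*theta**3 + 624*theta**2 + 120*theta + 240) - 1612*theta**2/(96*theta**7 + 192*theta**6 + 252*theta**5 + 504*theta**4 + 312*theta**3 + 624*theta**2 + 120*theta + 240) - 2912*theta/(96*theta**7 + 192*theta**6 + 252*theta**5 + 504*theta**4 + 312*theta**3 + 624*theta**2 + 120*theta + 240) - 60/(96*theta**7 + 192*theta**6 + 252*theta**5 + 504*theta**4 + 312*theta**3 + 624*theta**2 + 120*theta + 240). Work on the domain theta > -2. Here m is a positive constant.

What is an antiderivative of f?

An antiderivative is F(theta) = 5*m*theta/4 - log(theta + 2)/2 - 2*log(4*theta**2 + 5/2)/3 - 5*log(theta**4 + 2*theta**2 + 2).

Integrate term by term and add the pieces.
Check: d/dtheta[5*m*theta/4 - log(theta + 2)/2 - 2*log(4*theta**2 + 5/2)/3 - 5*log(theta**4 + 2*theta**2 + 2)] = (120*m*theta**7 + 240*m*theta**6 + 315*m*theta**5 + 630*m*theta**4 + 390*m*theta**3 + 780*m*theta**2 + 150*m*theta + 300*m - 2096*theta**6 - 4096*theta**5 - 3502*theta**4 - 6752*theta**3 - 1612*theta**2 - 2912*theta - 60)/(96*theta**7 + 192*theta**6 + 252*theta**5 + 504*theta**4 + 312*theta**3 + 624*theta**2 + 120*theta + 240), which equals f(theta).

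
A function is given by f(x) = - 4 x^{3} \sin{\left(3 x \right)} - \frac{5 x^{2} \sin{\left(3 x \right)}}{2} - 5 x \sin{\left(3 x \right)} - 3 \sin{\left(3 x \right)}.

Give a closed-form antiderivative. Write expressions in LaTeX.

Integrate term by term and add the pieces.
Check: d/dx[\frac{4 x^{3} \cos{\left(3 x \right)}}{3} - \frac{4 x^{2} \sin{\left(3 x \right)}}{3} + \frac{5 x^{2} \cos{\left(3 x \right)}}{6} - \frac{5 x \sin{\left(3 x \right)}}{9} + \frac{7 x \cos{\left(3 x \right)}}{9} - \frac{7 \sin{\left(3 x \right)}}{27} + \frac{22 \cos{\left(3 x \right)}}{27}] = - 4 x^{3} \sin{\left(3 x \right)} - \frac{5 x^{2} \sin{\left(3 x \right)}}{2} - 5 x \sin{\left(3 x \right)} - 3 \sin{\left(3 x \right)} = f(x).

An antiderivative is F(x) = \frac{4 x^{3} \cos{\left(3 x \right)}}{3} - \frac{4 x^{2} \sin{\left(3 x \right)}}{3} + \frac{5 x^{2} \cos{\left(3 x \right)}}{6} - \frac{5 x \sin{\left(3 x \right)}}{9} + \frac{7 x \cos{\left(3 x \right)}}{9} - \frac{7 \sin{\left(3 x \right)}}{27} + \frac{22 \cos{\left(3 x \right)}}{27}.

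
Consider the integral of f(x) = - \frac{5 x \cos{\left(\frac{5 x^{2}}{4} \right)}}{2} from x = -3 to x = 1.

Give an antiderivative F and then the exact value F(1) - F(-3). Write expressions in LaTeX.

The substitution u = \frac{5 x^{2}}{4} works: f is exactly (dF/du)*(du/dx) for that inner function.
F(x) = - \sin{\left(\frac{5 x^{2}}{4} \right)} is an antiderivative of f.
Check: d/dx[- \sin{\left(\frac{5 x^{2}}{4} \right)}] = - \frac{5 x \cos{\left(\frac{5 x^{2}}{4} \right)}}{2} = f(x).
F(1) = - \sin{\left(\frac{5}{4} \right)}; F(-3) = - \sin{\left(\frac{45}{4} \right)}.
Integral = F(1) - F(-3) = \sin{\left(\frac{45}{4} \right)} - \sin{\left(\frac{5}{4} \right)}.

Antiderivative: F(x) = - \sin{\left(\frac{5 x^{2}}{4} \right)}; value = \sin{\left(\frac{45}{4} \right)} - \sin{\left(\frac{5}{4} \right)}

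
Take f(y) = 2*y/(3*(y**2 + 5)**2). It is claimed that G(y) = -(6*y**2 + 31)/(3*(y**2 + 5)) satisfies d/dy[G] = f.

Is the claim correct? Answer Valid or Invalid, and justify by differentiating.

d/dy[G] = 2*y/(3*y**4 + 30*y**2 + 75)
This equals f(y) exactly, so the claim holds.

Valid - the claim checks out under differentiation.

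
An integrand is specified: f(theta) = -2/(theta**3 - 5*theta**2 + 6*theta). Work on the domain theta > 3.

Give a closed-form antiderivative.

An antiderivative is F(theta) = (-log(theta) - 2*log(theta - 3) + 3*log(theta - 2))/3.

Factor the denominator (theta*(theta - 3)*(theta - 2)) and decompose: f = 1/(theta - 2) - 2/(3*(theta - 3)) - 1/(3*theta); each piece integrates to a log, atan, or power term.
Check: d/dtheta[(-log(theta) - 2*log(theta - 3) + 3*log(theta - 2))/3] = -2/(theta**3 - 5*theta**2 + 6*theta) = f(theta).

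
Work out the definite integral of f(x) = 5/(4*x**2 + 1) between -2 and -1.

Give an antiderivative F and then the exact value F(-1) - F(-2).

Antiderivative: F(x) = 5*atan(2*x)/2; value = -5*atan(2)/2 + 5*atan(4)/2

A first test for any F(x): its x-derivative must equal f(x) identically.
F(x) = 5*atan(2*x)/2 is an antiderivative of f.
Check: d/dx[5*atan(2*x)/2] = 5/(4*x**2 + 1) = f(x).
F(-1) = -5*atan(2)/2; F(-2) = -5*atan(4)/2.
Integral = F(-1) - F(-2) = -5*atan(2)/2 + 5*atan(4)/2.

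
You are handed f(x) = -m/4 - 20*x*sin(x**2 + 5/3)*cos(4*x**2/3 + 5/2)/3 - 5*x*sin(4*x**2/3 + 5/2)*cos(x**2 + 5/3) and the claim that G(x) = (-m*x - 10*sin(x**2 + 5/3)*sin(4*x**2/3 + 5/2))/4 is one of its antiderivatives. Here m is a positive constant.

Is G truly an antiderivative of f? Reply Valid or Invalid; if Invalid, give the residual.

Valid - the claim checks out under differentiation.

d/dx[G] = -m/4 - 20*x*sin(x**2 + 5/3)*cos(4*x**2/3 + 5/2)/3 - 5*x*sin(4*x**2/3 + 5/2)*cos(x**2 + 5/3)
This equals f(x) exactly, so the claim holds.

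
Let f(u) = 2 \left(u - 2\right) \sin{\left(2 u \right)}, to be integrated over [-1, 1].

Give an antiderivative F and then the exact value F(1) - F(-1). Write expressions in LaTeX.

Antiderivative: F(u) = \frac{- 2 u \cos{\left(2 u \right)} + \sin{\left(2 u \right)} + 4 \cos{\left(2 u \right)}}{2}; value = - 2 \cos{\left(2 \right)} + \sin{\left(2 \right)}

Whatever form F(u) takes, F'(u) = f(u) is non-negotiable.
F(u) = \frac{- 2 u \cos{\left(2 u \right)} + \sin{\left(2 u \right)} + 4 \cos{\left(2 u \right)}}{2} is an antiderivative of f.
Check: d/du[\frac{- 2 u \cos{\left(2 u \right)} + \sin{\left(2 u \right)} + 4 \cos{\left(2 u \right)}}{2}] = 2 u \sin{\left(2 u \right)} - 4 \sin{\left(2 u \right)}, which equals f(u).
F(1) = \cos{\left(2 \right)} + \frac{\sin{\left(2 \right)}}{2}; F(-1) = 3 \cos{\left(2 \right)} - \frac{\sin{\left(2 \right)}}{2}.
Integral = F(1) - F(-1) = - 2 \cos{\left(2 \right)} + \sin{\left(2 \right)}.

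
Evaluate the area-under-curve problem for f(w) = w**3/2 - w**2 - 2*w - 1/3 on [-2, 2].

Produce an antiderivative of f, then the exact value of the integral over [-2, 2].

Antiderivative: F(w) = w*(3*w**3 - 8*w**2 - 24*w - 8)/24; value = -20/3

Integrate term by term and add the pieces.
F(w) = w*(3*w**3 - 8*w**2 - 24*w - 8)/24 is an antiderivative of f.
Check: d/dw[w*(3*w**3 - 8*w**2 - 24*w - 8)/24] = w**3/2 - w**2 - 2*w - 1/3 = f(w).
F(2) = -16/3; F(-2) = 4/3.
Integral = F(2) - F(-2) = -20/3.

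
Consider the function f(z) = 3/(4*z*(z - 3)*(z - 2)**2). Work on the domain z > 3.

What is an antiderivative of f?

An antiderivative is F(z) = (-z*log(z) + 4*z*log(z - 3) - 3*z*log(z - 2) + 2*log(z) - 8*log(z - 3) + 6*log(z - 2) + 6)/(16*z - 32).

Factor the denominator (4*z*(z - 3)*(z - 2)**2) and decompose: f = -3/(16*(z - 2)) - 3/(8*(z - 2)**2) + 1/(4*(z - 3)) - 1/(16*z); each piece integrates to a log, atan, or power term.
Check: d/dz[(-z*log(z) + 4*z*log(z - 3) - 3*z*log(z - 2) + 2*log(z) - 8*log(z - 3) + 6*log(z - 2) + 6)/(16*z - 32)] = 3/(4*z**4 - 28*z**3 + 64*z**2 - 48*z), which equals f(z).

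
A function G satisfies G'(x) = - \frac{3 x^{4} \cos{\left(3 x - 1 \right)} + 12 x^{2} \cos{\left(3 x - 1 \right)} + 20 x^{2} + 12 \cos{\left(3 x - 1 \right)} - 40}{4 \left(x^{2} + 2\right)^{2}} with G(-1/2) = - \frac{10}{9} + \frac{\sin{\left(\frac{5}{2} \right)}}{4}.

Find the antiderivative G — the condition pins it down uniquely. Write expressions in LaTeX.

G(x) = \frac{5 x}{x^{2} + 2} - \frac{\sin{\left(3 x - 1 \right)}}{4}

Any candidate G(x) must reproduce the stated G'(x) exactly.
A general antiderivative is \frac{5 x}{x^{2} + 2} - \frac{\sin{\left(3 x - 1 \right)}}{4} + C.
The condition gives C = - \frac{10}{9} + \frac{\sin{\left(\frac{5}{2} \right)}}{4} - (- \frac{10}{9} + \frac{\sin{\left(\frac{5}{2} \right)}}{4}) = 0.
So G(x) = \frac{5 x}{x^{2} + 2} - \frac{\sin{\left(3 x - 1 \right)}}{4}.
Check: d/dx[\frac{5 x}{x^{2} + 2} - \frac{\sin{\left(3 x - 1 \right)}}{4}] = \frac{- 3 x^{4} \cos{\left(3 x - 1 \right)} - 12 x^{2} \cos{\left(3 x - 1 \right)} - 20 x^{2} - 12 \cos{\left(3 x - 1 \right)} + 40}{4 x^{4} + 16 x^{2} + 16}, which equals G'(x).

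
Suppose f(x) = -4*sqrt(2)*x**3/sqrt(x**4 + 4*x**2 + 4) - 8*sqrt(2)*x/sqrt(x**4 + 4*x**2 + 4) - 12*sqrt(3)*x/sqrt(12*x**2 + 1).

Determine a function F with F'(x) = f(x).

The integrand splits into summands that can be handled one at a time.
Check: d/dx[-3*sqrt(4*x**2 + 1/3) - 4*sqrt(x**4/2 + 2*x**2 + 2)] = (-4*sqrt(2)*x**3*sqrt(12*x**2 + 1) - 8*sqrt(2)*x*sqrt(12*x**2 + 1) - 12*sqrt(3)*x*sqrt(x**4 + 4*x**2 + 4))/(sqrt(12*x**2 + 1)*sqrt(x**4 + 4*x**2 + 4)), which equals f(x).

An antiderivative is F(x) = -3*sqrt(4*x**2 + 1/3) - 4*sqrt(x**4/2 + 2*x**2 + 2).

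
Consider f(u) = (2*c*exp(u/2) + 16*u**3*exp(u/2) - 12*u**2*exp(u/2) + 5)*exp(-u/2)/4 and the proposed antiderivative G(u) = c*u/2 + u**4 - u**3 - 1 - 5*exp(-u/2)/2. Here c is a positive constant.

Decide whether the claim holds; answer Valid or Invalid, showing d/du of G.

Valid - the claim checks out under differentiation.

d/du[G] = (2*c*exp(u/2) + 16*u**3*exp(u/2) - 12*u**2*exp(u/2) + 5)*exp(-u/2)/4
This equals f(u) exactly, so the claim holds.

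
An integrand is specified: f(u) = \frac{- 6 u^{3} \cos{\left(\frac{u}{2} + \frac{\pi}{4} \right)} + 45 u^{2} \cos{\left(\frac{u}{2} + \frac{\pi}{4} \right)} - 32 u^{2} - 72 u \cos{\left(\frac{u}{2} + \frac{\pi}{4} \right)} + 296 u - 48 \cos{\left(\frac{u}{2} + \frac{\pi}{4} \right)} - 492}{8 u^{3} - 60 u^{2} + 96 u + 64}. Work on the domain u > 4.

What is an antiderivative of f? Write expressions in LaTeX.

Differentiate the proposed F(u) back; it has to land on f(u) exactly.
Check: d/du[- \frac{8 u \log{\left(u + \frac{1}{2} \right)} + 3 u \sin{\left(\frac{u}{2} + \frac{\pi}{4} \right)} - 32 \log{\left(u + \frac{1}{2} \right)} - 12 \sin{\left(\frac{u}{2} + \frac{\pi}{4} \right)} + 10}{2 \left(u - 4\right)}] = \frac{- 6 u^{3} \cos{\left(\frac{u}{2} + \frac{\pi}{4} \right)} + 45 u^{2} \cos{\left(\frac{u}{2} + \frac{\pi}{4} \right)} - 32 u^{2} - 72 u \cos{\left(\frac{u}{2} + \frac{\pi}{4} \right)} + 296 u - 48 \cos{\left(\frac{u}{2} + \frac{\pi}{4} \right)} - 492}{8 u^{3} - 60 u^{2} + 96 u + 64} = f(u).

An antiderivative is F(u) = - \frac{8 u \log{\left(u + \frac{1}{2} \right)} + 3 u \sin{\left(\frac{u}{2} + \frac{\pi}{4} \right)} - 32 \log{\left(u + \frac{1}{2} \right)} - 12 \sin{\left(\frac{u}{2} + \frac{\pi}{4} \right)} + 10}{2 \left(u - 4\right)}.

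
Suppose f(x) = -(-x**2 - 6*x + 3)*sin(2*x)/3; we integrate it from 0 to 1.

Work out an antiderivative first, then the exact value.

A candidate is checked by its d/dx: the result must match f(x).
F(x) = -x**2*cos(2*x)/6 + x*sin(2*x)/6 - x*cos(2*x) + sin(2*x)/2 + 7*cos(2*x)/12 is an antiderivative of f.
Check: d/dx[-x**2*cos(2*x)/6 + x*sin(2*x)/6 - x*cos(2*x) + sin(2*x)/2 + 7*cos(2*x)/12] = x**2*sin(2*x)/3 + 2*x*sin(2*x) - sin(2*x), which equals f(x).
F(1) = -7*cos(2)/12 + 2*sin(2)/3; F(0) = 7/12.
Integral = F(1) - F(0) = -7/12 - 7*cos(2)/12 + 2*sin(2)/3.

Antiderivative: F(x) = -x**2*cos(2*x)/6 + x*sin(2*x)/6 - x*cos(2*x) + sin(2*x)/2 + 7*cos(2*x)/12; value = -7/12 - 7*cos(2)/12 + 2*sin(2)/3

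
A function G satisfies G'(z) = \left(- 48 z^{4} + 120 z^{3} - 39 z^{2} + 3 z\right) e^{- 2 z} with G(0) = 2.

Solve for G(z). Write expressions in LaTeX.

G(z) = \frac{\left(48 z^{4} - 24 z^{3} + 3 z^{2} + 4 e^{2 z}\right) e^{- 2 z}}{2}

Recognize the product-rule pattern: G'(z) = u'v + uv' with u = 6 \left(2 z^{2} - \frac{z}{2}\right)^{2}, v = e^{- 2 z}, so integration by parts undoes it.
A general antiderivative is 6 \left(2 z^{2} - \frac{z}{2}\right)^{2} e^{- 2 z} + C.
The condition gives C = 2 - (0) = 2.
So G(z) = \frac{\left(48 z^{4} - 24 z^{3} + 3 z^{2} + 4 e^{2 z}\right) e^{- 2 z}}{2}.
Check: d/dz[\frac{\left(48 z^{4} - 24 z^{3} + 3 z^{2} + 4 e^{2 z}\right) e^{- 2 z}}{2}] = \left(- 48 z^{4} + 120 z^{3} - 39 z^{2} + 3 z\right) e^{- 2 z} = G'(z).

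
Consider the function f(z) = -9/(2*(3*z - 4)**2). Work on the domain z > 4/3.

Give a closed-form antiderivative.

An antiderivative is F(z) = 3/(6*z - 8).

For F(z) to be correct the identity F'(z) - f(z) = 0 must hold.
Check: d/dz[3/(6*z - 8)] = -9/(18*z**2 - 48*z + 32), which equals f(z).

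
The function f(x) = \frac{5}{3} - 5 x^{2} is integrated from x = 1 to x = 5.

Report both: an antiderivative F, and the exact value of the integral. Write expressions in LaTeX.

Antiderivative: F(x) = - \frac{5 x^{3}}{3} + \frac{5 x}{3}; value = -200

Any candidate F(x) must reproduce f(x) exactly when differentiated.
F(x) = - \frac{5 x^{3}}{3} + \frac{5 x}{3} is an antiderivative of f.
Check: d/dx[- \frac{5 x^{3}}{3} + \frac{5 x}{3}] = \frac{5}{3} - 5 x^{2} = f(x).
F(5) = -200; F(1) = 0.
Integral = F(5) - F(1) = -200.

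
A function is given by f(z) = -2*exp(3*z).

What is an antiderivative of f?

Differentiate the proposed F(z) back; it has to land on f(z) exactly.
Check: d/dz[-2*exp(3*z)/3] = -2*exp(3*z) = f(z).

An antiderivative is F(z) = -2*exp(3*z)/3.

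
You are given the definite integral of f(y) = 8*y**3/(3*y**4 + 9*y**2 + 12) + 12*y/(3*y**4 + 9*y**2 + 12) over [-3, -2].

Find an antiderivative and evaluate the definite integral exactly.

Antiderivative: F(y) = 2*log(y**4/3 + y**2 + 4/3)/3; value = -2*log(112/3)/3 + 2*log(32/3)/3

f matches the chain-rule pattern g'(h)*h' with inner function h(y) = y**4/3 + y**2 + 4/3; substituting u = h(y) collapses the integral.
F(y) = 2*log(y**4/3 + y**2 + 4/3)/3 is an antiderivative of f.
Check: d/dy[2*log(y**4/3 + y**2 + 4/3)/3] = (8*y**3 + 12*y)/(3*y**4 + 9*y**2 + 12), which equals f(y).
F(-2) = 2*log(32/3)/3; F(-3) = 2*log(112/3)/3.
Integral = F(-2) - F(-3) = -2*log(112/3)/3 + 2*log(32/3)/3.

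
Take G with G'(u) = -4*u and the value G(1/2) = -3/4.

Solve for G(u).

Since d/du undoes antidifferentiation here, G(u) must give back the stated G'(u).
A general antiderivative is -2*u**2 - 5/4 + C.
The condition gives C = -3/4 - (-7/4) = 1.
So G(u) = -2*u**2 - 1/4.
Check: d/du[-2*u**2 - 1/4] = -4*u = G'(u).

G(u) = -2*u**2 - 1/4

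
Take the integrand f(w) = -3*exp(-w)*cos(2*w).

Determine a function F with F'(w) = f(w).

An antiderivative is F(w) = -6*exp(-w)*sin(2*w)/5 + 3*exp(-w)*cos(2*w)/5.

Any candidate F(w) must reproduce f(w) exactly when differentiated.
Check: d/dw[-6*exp(-w)*sin(2*w)/5 + 3*exp(-w)*cos(2*w)/5] = -3*exp(-w)*cos(2*w) = f(w).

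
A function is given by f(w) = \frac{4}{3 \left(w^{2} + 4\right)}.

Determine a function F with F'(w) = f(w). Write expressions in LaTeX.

Whatever form F(w) takes, F'(w) = f(w) is non-negotiable.
Check: d/dw[\frac{2 \operatorname{atan}{\left(\frac{w}{2} \right)}}{3}] = \frac{4}{3 w^{2} + 12}, which equals f(w).

An antiderivative is F(w) = \frac{2 \operatorname{atan}{\left(\frac{w}{2} \right)}}{3}.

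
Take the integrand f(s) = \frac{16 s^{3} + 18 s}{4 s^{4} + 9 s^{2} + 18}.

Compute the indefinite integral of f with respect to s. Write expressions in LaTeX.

The substitution u = \frac{2 s^{4}}{3} + \frac{3 s^{2}}{2} + 3 works: f is exactly (dF/du)*(du/ds) for that inner function.
Check: d/ds[\log{\left(\frac{2 s^{4}}{3} + \frac{3 s^{2}}{2} + 3 \right)}] = \frac{16 s^{3} + 18 s}{4 s^{4} + 9 s^{2} + 18} = f(s).

F(s) = \log{\left(\frac{2 s^{4}}{3} + \frac{3 s^{2}}{2} + 3 \right)} + C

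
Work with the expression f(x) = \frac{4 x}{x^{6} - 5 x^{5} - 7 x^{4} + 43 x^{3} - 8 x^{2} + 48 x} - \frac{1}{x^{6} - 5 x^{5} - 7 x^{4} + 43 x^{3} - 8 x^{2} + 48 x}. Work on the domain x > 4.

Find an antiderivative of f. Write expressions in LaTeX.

An antiderivative is F(x) = \frac{- 70805 x \log{\left(x \right)} - 63915 x \log{\left(x - 4 \right)} + 30056 x \log{\left(x + 3 \right)} + 52332 x \log{\left(x^{2} + 1 \right)} + 238728 x \operatorname{atan}{\left(x \right)} + 283220 \log{\left(x \right)} + 255660 \log{\left(x - 4 \right)} - 120224 \log{\left(x + 3 \right)} - 209328 \log{\left(x^{2} + 1 \right)} - 954912 \operatorname{atan}{\left(x \right)} - 107100}{3398640 x - 13594560}.

Factor the denominator (x \left(x - 4\right)^{2} \left(x + 3\right) \left(x^{2} + 1\right)) and decompose: f = \frac{89 x + 203}{2890 \left(x^{2} + 1\right)} + \frac{13}{1470 \left(x + 3\right)} - \frac{4261}{226576 \left(x - 4\right)} + \frac{15}{476 \left(x - 4\right)^{2}} - \frac{1}{48 x}; each piece integrates to a log, atan, or power term.
Check: d/dx[\frac{- 70805 x \log{\left(x \right)} - 63915 x \log{\left(x - 4 \right)} + 30056 x \log{\left(x + 3 \right)} + 52332 x \log{\left(x^{2} + 1 \right)} + 238728 x \operatorname{atan}{\left(x \right)} + 283220 \log{\left(x \right)} + 255660 \log{\left(x - 4 \right)} - 120224 \log{\left(x + 3 \right)} - 209328 \log{\left(x^{2} + 1 \right)} - 954912 \operatorname{atan}{\left(x \right)} - 107100}{3398640 x - 13594560}] = \frac{4 x - 1}{x^{6} - 5 x^{5} - 7 x^{4} + 43 x^{3} - 8 x^{2} + 48 x}, which equals f(x).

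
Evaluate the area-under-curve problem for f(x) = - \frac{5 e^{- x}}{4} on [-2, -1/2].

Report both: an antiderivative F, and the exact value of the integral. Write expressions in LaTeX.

A first test for any F(x): its x-derivative must equal f(x) identically.
F(x) = \frac{5 e^{- x}}{4} is an antiderivative of f.
Check: d/dx[\frac{5 e^{- x}}{4}] = - \frac{5 e^{- x}}{4} = f(x).
F(-1/2) = \frac{5 e^{\frac{1}{2}}}{4}; F(-2) = \frac{5 e^{2}}{4}.
Integral = F(-1/2) - F(-2) = - \frac{5 e^{2}}{4} + \frac{5 e^{\frac{1}{2}}}{4}.

Antiderivative: F(x) = \frac{5 e^{- x}}{4}; value = - \frac{5 e^{2}}{4} + \frac{5 e^{\frac{1}{2}}}{4}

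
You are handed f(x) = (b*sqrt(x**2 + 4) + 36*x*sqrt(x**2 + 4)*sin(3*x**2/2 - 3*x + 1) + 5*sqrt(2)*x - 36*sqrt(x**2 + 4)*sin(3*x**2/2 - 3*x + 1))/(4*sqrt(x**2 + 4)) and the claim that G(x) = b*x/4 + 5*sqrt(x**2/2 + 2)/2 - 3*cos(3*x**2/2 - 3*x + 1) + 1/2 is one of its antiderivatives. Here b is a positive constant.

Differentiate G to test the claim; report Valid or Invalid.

d/dx[G] = (b*sqrt(x**2 + 4) + 36*x*sqrt(x**2 + 4)*sin(3*x**2/2 - 3*x + 1) + 5*sqrt(2)*x - 36*sqrt(x**2 + 4)*sin(3*x**2/2 - 3*x + 1))/(4*sqrt(x**2 + 4))
This equals f(x) exactly, so the claim holds.

Valid - the claim checks out under differentiation.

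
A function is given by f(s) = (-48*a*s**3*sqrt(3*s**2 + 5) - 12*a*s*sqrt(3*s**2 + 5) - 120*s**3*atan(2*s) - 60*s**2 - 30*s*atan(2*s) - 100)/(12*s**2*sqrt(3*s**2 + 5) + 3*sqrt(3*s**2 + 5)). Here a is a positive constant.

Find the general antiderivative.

F(s) = -2*(3*a*s**2 + 5*sqrt(3*s**2 + 5)*atan(2*s))/3 + C

A candidate is checked by its d/ds: the result must match f(s).
Check: d/ds[-2*(3*a*s**2 + 5*sqrt(3*s**2 + 5)*atan(2*s))/3] = (-48*a*s**3*sqrt(3*s**2 + 5) - 12*a*s*sqrt(3*s**2 + 5) - 120*s**3*atan(2*s) - 60*s**2 - 30*s*atan(2*s) - 100)/(12*s**2*sqrt(3*s**2 + 5) + 3*sqrt(3*s**2 + 5)) = f(s).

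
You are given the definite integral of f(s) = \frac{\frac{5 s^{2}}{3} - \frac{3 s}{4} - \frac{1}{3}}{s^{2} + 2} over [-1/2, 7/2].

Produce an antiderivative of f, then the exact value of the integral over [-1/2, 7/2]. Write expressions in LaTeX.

A first test for any F(s): its s-derivative must equal f(s) identically.
F(s) = \frac{40 s - 9 \log{\left(s^{2} + 2 \right)} - 44 \sqrt{2} \operatorname{atan}{\left(\frac{\sqrt{2} s}{2} \right)}}{24} is an antiderivative of f.
Check: d/ds[\frac{40 s - 9 \log{\left(s^{2} + 2 \right)} - 44 \sqrt{2} \operatorname{atan}{\left(\frac{\sqrt{2} s}{2} \right)}}{24}] = \frac{20 s^{2} - 9 s - 4}{12 s^{2} + 24}, which equals f(s).
F(7/2) = - \frac{11 \sqrt{2} \operatorname{atan}{\left(\frac{7 \sqrt{2}}{4} \right)}}{6} - \frac{3 \log{\left(\frac{57}{4} \right)}}{8} + \frac{35}{6}; F(-1/2) = - \frac{5}{6} - \frac{3 \log{\left(\frac{9}{4} \right)}}{8} + \frac{11 \sqrt{2} \operatorname{atan}{\left(\frac{\sqrt{2}}{4} \right)}}{6}.
Integral = F(7/2) - F(-1/2) = - \frac{11 \sqrt{2} \operatorname{atan}{\left(\frac{7 \sqrt{2}}{4} \right)}}{6} - \frac{3 \log{\left(\frac{57}{4} \right)}}{8} - \frac{11 \sqrt{2} \operatorname{atan}{\left(\frac{\sqrt{2}}{4} \right)}}{6} + \frac{3 \log{\left(\frac{9}{4} \right)}}{8} + \frac{20}{3}.

Antiderivative: F(s) = \frac{40 s - 9 \log{\left(s^{2} + 2 \right)} - 44 \sqrt{2} \operatorname{atan}{\left(\frac{\sqrt{2} s}{2} \right)}}{24}; value = - \frac{11 \sqrt{2} \operatorname{atan}{\left(\frac{7 \sqrt{2}}{4} \right)}}{6} - \frac{3 \log{\left(\frac{57}{4} \right)}}{8} - \frac{11 \sqrt{2} \operatorname{atan}{\left(\frac{\sqrt{2}}{4} \right)}}{6} + \frac{3 \log{\left(\frac{9}{4} \right)}}{8} + \frac{20}{3}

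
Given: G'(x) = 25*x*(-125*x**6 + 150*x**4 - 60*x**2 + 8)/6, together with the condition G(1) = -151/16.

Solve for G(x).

G(x) = (-5*(5*x**2 - 2)**4 - 48)/48

G'(x) matches the chain-rule pattern g'(h)*h' with inner function h(x) = 5*x**2/2 - 1; substituting u = h(x) collapses the integral.
A general antiderivative is -5*(5*x**2/2 - 1)**4/3 + C.
The condition gives C = -151/16 - (-135/16) = -1.
So G(x) = (-5*(5*x**2 - 2)**4 - 48)/48.
Check: d/dx[(-5*(5*x**2 - 2)**4 - 48)/48] = -3125*x**7/6 + 625*x**5 - 250*x**3 + 100*x/3, which equals G'(x).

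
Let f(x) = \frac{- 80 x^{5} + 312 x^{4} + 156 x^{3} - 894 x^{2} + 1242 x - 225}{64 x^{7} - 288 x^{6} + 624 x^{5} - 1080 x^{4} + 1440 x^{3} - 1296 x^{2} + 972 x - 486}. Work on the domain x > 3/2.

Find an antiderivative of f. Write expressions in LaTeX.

A candidate is checked by its d/dx: the result must match f(x).
Check: d/dx[\frac{20 x^{3} - 54 x^{2} - 3 x + 21}{16 x^{4} - 48 x^{3} + 60 x^{2} - 72 x + 54}] = \frac{- 80 x^{5} + 312 x^{4} + 156 x^{3} - 894 x^{2} + 1242 x - 225}{64 x^{7} - 288 x^{6} + 624 x^{5} - 1080 x^{4} + 1440 x^{3} - 1296 x^{2} + 972 x - 486} = f(x).

An antiderivative is F(x) = \frac{20 x^{3} - 54 x^{2} - 3 x + 21}{16 x^{4} - 48 x^{3} + 60 x^{2} - 72 x + 54}.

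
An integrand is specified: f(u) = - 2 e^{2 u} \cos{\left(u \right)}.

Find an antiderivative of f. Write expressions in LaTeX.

A candidate is checked by its d/du: the result must match f(u).
Check: d/du[- \frac{2 \left(\sin{\left(u \right)} + 2 \cos{\left(u \right)}\right) e^{2 u}}{5}] = - 2 e^{2 u} \cos{\left(u \right)} = f(u).

An antiderivative is F(u) = - \frac{2 \left(\sin{\left(u \right)} + 2 \cos{\left(u \right)}\right) e^{2 u}}{5}.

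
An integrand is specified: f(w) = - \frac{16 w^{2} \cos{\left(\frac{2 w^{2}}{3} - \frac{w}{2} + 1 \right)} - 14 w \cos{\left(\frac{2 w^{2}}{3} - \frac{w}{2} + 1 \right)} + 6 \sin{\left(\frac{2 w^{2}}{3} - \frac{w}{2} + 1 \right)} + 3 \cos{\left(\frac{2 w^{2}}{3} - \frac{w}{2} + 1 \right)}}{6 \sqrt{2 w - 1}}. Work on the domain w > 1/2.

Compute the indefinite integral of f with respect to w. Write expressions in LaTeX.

f has the shape u'v + uv' for u = - \sqrt{2 w - 1} and v = \sin{\left(\frac{2 w^{2}}{3} - \frac{w}{2} + 1 \right)} — it is the derivative of the product u*v.
Check: d/dw[- \sqrt{2 w - 1} \sin{\left(\frac{2 w^{2}}{3} - \frac{w}{2} + 1 \right)}] = \frac{- 16 w^{2} \cos{\left(\frac{2 w^{2}}{3} - \frac{w}{2} + 1 \right)} + 14 w \cos{\left(\frac{2 w^{2}}{3} - \frac{w}{2} + 1 \right)} - 6 \sin{\left(\frac{2 w^{2}}{3} - \frac{w}{2} + 1 \right)} - 3 \cos{\left(\frac{2 w^{2}}{3} - \frac{w}{2} + 1 \right)}}{6 \sqrt{2 w - 1}}, which equals f(w).

F(w) = - \sqrt{2 w - 1} \sin{\left(\frac{2 w^{2}}{3} - \frac{w}{2} + 1 \right)} + C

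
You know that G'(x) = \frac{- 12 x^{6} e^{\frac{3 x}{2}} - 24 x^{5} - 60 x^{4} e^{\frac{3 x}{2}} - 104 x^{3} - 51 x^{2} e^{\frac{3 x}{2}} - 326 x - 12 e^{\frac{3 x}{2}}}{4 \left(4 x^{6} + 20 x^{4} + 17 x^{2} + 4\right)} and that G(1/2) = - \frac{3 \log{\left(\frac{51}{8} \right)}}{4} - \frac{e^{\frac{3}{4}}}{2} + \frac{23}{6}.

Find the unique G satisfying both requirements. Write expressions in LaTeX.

Differentiate the proposed G(x) back; it has to land on the given G'(x).
A general antiderivative is - \frac{e^{\frac{3 x}{2}}}{2} - \frac{3 \log{\left(\frac{3 x^{2}}{2} + 6 \right)}}{4} + \frac{5}{2 x^{2} + 1} + C.
The condition gives C = - \frac{3 \log{\left(\frac{51}{8} \right)}}{4} - \frac{e^{\frac{3}{4}}}{2} + \frac{23}{6} - (- \frac{3 \log{\left(\frac{51}{8} \right)}}{4} - \frac{e^{\frac{3}{4}}}{2} + \frac{10}{3}) = \frac{1}{2}.
So G(x) = - \frac{e^{\frac{3 x}{2}}}{2} - \frac{3 \log{\left(\frac{3 x^{2}}{2} + 6 \right)}}{4} + \frac{1}{2} + \frac{5}{2 x^{2} + 1}.
Check: d/dx[- \frac{e^{\frac{3 x}{2}}}{2} - \frac{3 \log{\left(\frac{3 x^{2}}{2} + 6 \right)}}{4} + \frac{1}{2} + \frac{5}{2 x^{2} + 1}] = \frac{- 12 x^{6} e^{\frac{3 x}{2}} - 24 x^{5} - 60 x^{4} e^{\frac{3 x}{2}} - 104 x^{3} - 51 x^{2} e^{\frac{3 x}{2}} - 326 x - 12 e^{\frac{3 x}{2}}}{16 x^{6} + 80 x^{4} + 68 x^{2} + 16}, which equals G'(x).

G(x) = - \frac{e^{\frac{3 x}{2}}}{2} - \frac{3 \log{\left(\frac{3 x^{2}}{2} + 6 \right)}}{4} + \frac{1}{2} + \frac{5}{2 x^{2} + 1}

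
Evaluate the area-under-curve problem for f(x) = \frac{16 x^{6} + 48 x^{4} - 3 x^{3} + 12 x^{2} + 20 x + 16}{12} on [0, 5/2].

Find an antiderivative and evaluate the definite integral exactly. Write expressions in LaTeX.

A first test for any F(x): its x-derivative must equal f(x) identically.
F(x) = \frac{4 x^{7}}{21} + \frac{4 x^{5}}{5} - \frac{x^{4}}{16} + \frac{x^{3}}{3} + \frac{5 x^{2}}{6} + \frac{4 x}{3} is an antiderivative of f.
Check: d/dx[\frac{4 x^{7}}{21} + \frac{4 x^{5}}{5} - \frac{x^{4}}{16} + \frac{x^{3}}{3} + \frac{5 x^{2}}{6} + \frac{4 x}{3}] = \frac{4 x^{6}}{3} + 4 x^{4} - \frac{x^{3}}{4} + x^{2} + \frac{5 x}{3} + \frac{4}{3}, which equals f(x).
F(5/2) = \frac{1105795}{5376}; F(0) = 0.
Integral = F(5/2) - F(0) = \frac{1105795}{5376}.

Antiderivative: F(x) = \frac{4 x^{7}}{21} + \frac{4 x^{5}}{5} - \frac{x^{4}}{16} + \frac{x^{3}}{3} + \frac{5 x^{2}}{6} + \frac{4 x}{3}; value = \frac{1105795}{5376}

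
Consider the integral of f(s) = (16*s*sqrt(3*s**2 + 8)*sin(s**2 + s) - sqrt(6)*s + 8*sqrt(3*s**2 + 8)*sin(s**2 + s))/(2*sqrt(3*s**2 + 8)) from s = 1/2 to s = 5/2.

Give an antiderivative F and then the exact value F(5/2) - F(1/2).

Since d/ds undoes antidifferentiation here, F'(s) = f(s) is required of F(s).
F(s) = -sqrt(6)*sqrt(3*s**2 + 8)/6 - 4*cos(s**2 + s) is an antiderivative of f.
Check: d/ds[-sqrt(6)*sqrt(3*s**2 + 8)/6 - 4*cos(s**2 + s)] = (16*s*sqrt(3*s**2 + 8)*sin(s**2 + s) - sqrt(6)*s + 8*sqrt(3*s**2 + 8)*sin(s**2 + s))/(2*sqrt(3*s**2 + 8)) = f(s).
F(5/2) = -sqrt(642)/12 - 4*cos(35/4); F(1/2) = -4*cos(3/4) - sqrt(210)/12.
Integral = F(5/2) - F(1/2) = -sqrt(642)/12 + sqrt(210)/12 + 4*cos(3/4) - 4*cos(35/4).

Antiderivative: F(s) = -sqrt(6)*sqrt(3*s**2 + 8)/6 - 4*cos(s**2 + s); value = -sqrt(642)/12 + sqrt(210)/12 + 4*cos(3/4) - 4*cos(35/4)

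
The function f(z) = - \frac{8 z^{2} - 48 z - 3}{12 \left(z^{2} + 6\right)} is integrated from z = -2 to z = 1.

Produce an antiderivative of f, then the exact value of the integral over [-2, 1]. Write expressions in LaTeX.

Antiderivative: F(z) = - \frac{2 z}{3} + 2 \log{\left(z^{2} + 6 \right)} + \frac{17 \sqrt{6} \operatorname{atan}{\left(\frac{\sqrt{6} z}{6} \right)}}{24}; value = - 2 \log{\left(10 \right)} - 2 + \frac{17 \sqrt{6} \operatorname{atan}{\left(\frac{\sqrt{6}}{6} \right)}}{24} + \frac{17 \sqrt{6} \operatorname{atan}{\left(\frac{\sqrt{6}}{3} \right)}}{24} + 2 \log{\left(7 \right)}

Since d/dz undoes antidifferentiation here, F'(z) = f(z) is required of F(z).
F(z) = - \frac{2 z}{3} + 2 \log{\left(z^{2} + 6 \right)} + \frac{17 \sqrt{6} \operatorname{atan}{\left(\frac{\sqrt{6} z}{6} \right)}}{24} is an antiderivative of f.
Check: d/dz[- \frac{2 z}{3} + 2 \log{\left(z^{2} + 6 \right)} + \frac{17 \sqrt{6} \operatorname{atan}{\left(\frac{\sqrt{6} z}{6} \right)}}{24}] = \frac{- 8 z^{2} + 48 z + 3}{12 z^{2} + 72}, which equals f(z).
F(1) = - \frac{2}{3} + \frac{17 \sqrt{6} \operatorname{atan}{\left(\frac{\sqrt{6}}{6} \right)}}{24} + 2 \log{\left(7 \right)}; F(-2) = - \frac{17 \sqrt{6} \operatorname{atan}{\left(\frac{\sqrt{6}}{3} \right)}}{24} + \frac{4}{3} + 2 \log{\left(10 \right)}.
Integral = F(1) - F(-2) = - 2 \log{\left(10 \right)} - 2 + \frac{17 \sqrt{6} \operatorname{atan}{\left(\frac{\sqrt{6}}{6} \right)}}{24} + \frac{17 \sqrt{6} \operatorname{atan}{\left(\frac{\sqrt{6}}{3} \right)}}{24} + 2 \log{\left(7 \right)}.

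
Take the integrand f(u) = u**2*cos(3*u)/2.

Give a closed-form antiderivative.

An antiderivative is F(u) = u**2*sin(3*u)/6 + u*cos(3*u)/9 - sin(3*u)/27.

A candidate is checked by its d/du: the result must match f(u).
Check: d/du[u**2*sin(3*u)/6 + u*cos(3*u)/9 - sin(3*u)/27] = u**2*cos(3*u)/2 = f(u).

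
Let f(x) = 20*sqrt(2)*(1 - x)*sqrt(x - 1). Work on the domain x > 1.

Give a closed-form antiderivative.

An antiderivative is F(x) = -8*sqrt(2)*x**2*sqrt(x - 1) + 16*sqrt(2)*x*sqrt(x - 1) - 8*sqrt(2)*sqrt(x - 1).

Recover f(x) by differentiating a candidate F(x); any mismatch rules it out.
Check: d/dx[-8*sqrt(2)*x**2*sqrt(x - 1) + 16*sqrt(2)*x*sqrt(x - 1) - 8*sqrt(2)*sqrt(x - 1)] = (-20*sqrt(2)*x**2 + 40*sqrt(2)*x - 20*sqrt(2))/sqrt(x - 1), which equals f(x).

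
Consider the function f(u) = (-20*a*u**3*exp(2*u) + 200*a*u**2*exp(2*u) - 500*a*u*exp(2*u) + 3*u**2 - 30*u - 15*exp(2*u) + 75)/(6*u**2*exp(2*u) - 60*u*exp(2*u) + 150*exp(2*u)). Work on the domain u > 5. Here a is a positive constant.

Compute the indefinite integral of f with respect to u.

A first test for any F(u): its u-derivative must equal f(u) identically.
Check: d/du[-(20*a*u**3*exp(2*u) - 100*a*u**2*exp(2*u) + 3*u - 30*exp(2*u) - 15)*exp(-2*u)/(12*(u - 5))] = (-20*a*u**3*exp(2*u) + 200*a*u**2*exp(2*u) - 500*a*u*exp(2*u) + 3*u**2 - 30*u - 15*exp(2*u) + 75)/(6*u**2*exp(2*u) - 60*u*exp(2*u) + 150*exp(2*u)) = f(u).

F(u) = -(20*a*u**3*exp(2*u) - 100*a*u**2*exp(2*u) + 3*u - 30*exp(2*u) - 15)*exp(-2*u)/(12*(u - 5)) + C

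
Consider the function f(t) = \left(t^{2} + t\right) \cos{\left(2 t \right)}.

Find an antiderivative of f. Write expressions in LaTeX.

An antiderivative is F(t) = \frac{t^{2} \sin{\left(2 t \right)}}{2} + \frac{t \sin{\left(2 t \right)}}{2} + \frac{t \cos{\left(2 t \right)}}{2} - \frac{\sin{\left(2 t \right)}}{4} + \frac{\cos{\left(2 t \right)}}{4}.

Since d/dt undoes antidifferentiation here, F'(t) = f(t) is required of F(t).
Check: d/dt[\frac{t^{2} \sin{\left(2 t \right)}}{2} + \frac{t \sin{\left(2 t \right)}}{2} + \frac{t \cos{\left(2 t \right)}}{2} - \frac{\sin{\left(2 t \right)}}{4} + \frac{\cos{\left(2 t \right)}}{4}] = t^{2} \cos{\left(2 t \right)} + t \cos{\left(2 t \right)}, which equals f(t).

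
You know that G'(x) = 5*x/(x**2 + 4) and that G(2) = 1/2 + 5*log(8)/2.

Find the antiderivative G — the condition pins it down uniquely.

G(x) = 5*log(x**2 + 4)/2 + 1/2

G'(x) matches the chain-rule pattern g'(h)*h' with inner function h(x) = x**2 + 4; substituting u = h(x) collapses the integral.
A general antiderivative is 5*log(x**2 + 4)/2 + C.
The condition gives C = 1/2 + 5*log(8)/2 - (5*log(8)/2) = 1/2.
So G(x) = 5*log(x**2 + 4)/2 + 1/2.
Check: d/dx[5*log(x**2 + 4)/2 + 1/2] = 5*x/(x**2 + 4) = G'(x).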